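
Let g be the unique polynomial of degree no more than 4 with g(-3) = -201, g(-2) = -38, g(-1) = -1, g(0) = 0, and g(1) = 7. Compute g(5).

Write g(n) = an^4 + bn^3 + cn^2 + dn + e. Substituting each data point gives a linear system:
  81a - 27b + 9c - 3d + e = -201
  16a - 8b + 4c - 2d + e = -38
  a - b + c - d + e = -1
  e = 0
  a + b + c + d + e = 7
Solving the system yields a = -2, b = 3, c = 5, d = 1, e = 0.
So g(n) = -2n⁴ + 3n³ + 5n² + n.
Then g(5) = -745.

-745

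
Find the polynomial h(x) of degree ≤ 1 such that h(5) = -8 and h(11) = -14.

h(x) = -x - 3

Write h(x) = ax + b. Substituting each data point gives a linear system:
  5a + b = -8
  11a + b = -14
Solving the system yields a = -1, b = -3.
So h(x) = -x - 3.
Check: h(5) = -8. ✓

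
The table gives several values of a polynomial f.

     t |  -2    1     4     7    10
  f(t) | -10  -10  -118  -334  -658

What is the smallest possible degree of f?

Forward differences of the values at t = -2, 1, 4, 7, 10:
  f  : -10  -10  -118  -334  -658
  Δ  : 0  -108  -216  -324
  Δ^2: -108  -108  -108
  Δ^3: 0  0
  Δ^4: 0
The second differences are constant (-108) and nonzero, while all higher differences vanish, so the minimal degree is 2.

2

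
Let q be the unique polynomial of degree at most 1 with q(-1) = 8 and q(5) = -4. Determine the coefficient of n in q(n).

Write q(n) = an + b. Substituting each data point gives a linear system:
  -a + b = 8
  5a + b = -4
Solving the system yields a = -2, b = 6.
So q(n) = -2n + 6.
The leading coefficient is -2.

-2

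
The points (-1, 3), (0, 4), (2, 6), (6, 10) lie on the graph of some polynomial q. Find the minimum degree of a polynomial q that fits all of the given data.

Divided differences on the nodes -1, 0, 2, 6:
  order 0: 3  4  6  10
  order 1: 1  1  1
  order 2: 0  0
  order 3: 0
The order-1 divided differences are all 1 (nonzero) and every higher order vanishes, so the data lies on a polynomial of degree exactly 1.

1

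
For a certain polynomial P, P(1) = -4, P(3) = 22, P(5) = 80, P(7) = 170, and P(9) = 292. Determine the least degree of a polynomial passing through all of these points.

2

Forward differences of the values at n = 1, 3, 5, 7, 9:
  P  : -4  22  80  170  292
  Δ  : 26  58  90  122
  Δ^2: 32  32  32
  Δ^3: 0  0
  Δ^4: 0
The second differences are constant (32) and nonzero, while all higher differences vanish, so the minimal degree is 2.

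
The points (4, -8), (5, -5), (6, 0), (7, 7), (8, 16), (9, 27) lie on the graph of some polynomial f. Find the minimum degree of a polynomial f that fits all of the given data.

2

Forward differences of the values at t = 4, 5, 6, 7, 8, 9:
  f  : -8  -5  0  7  16  27
  Δ  : 3  5  7  9  11
  Δ^2: 2  2  2  2
  Δ^3: 0  0  0
  Δ^4: 0  0
  Δ^5: 0
The second differences are constant (2) and nonzero, while all higher differences vanish, so the minimal degree is 2.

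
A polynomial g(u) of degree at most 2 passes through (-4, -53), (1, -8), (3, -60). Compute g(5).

-152

Write g(u) = au^2 + bu + c. Substituting each data point gives a linear system:
  16a - 4b + c = -53
  a + b + c = -8
  9a + 3b + c = -60
Solving the system yields a = -5, b = -6, c = 3.
So g(u) = -5u² - 6u + 3.
Then g(5) = -152.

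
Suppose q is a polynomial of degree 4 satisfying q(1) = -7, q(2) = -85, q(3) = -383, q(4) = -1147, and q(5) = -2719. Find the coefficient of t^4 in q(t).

Write q(t) = at^4 + bt^3 + ct^2 + dt + e. Substituting each data point gives a linear system:
  a + b + c + d + e = -7
  16a + 8b + 4c + 2d + e = -85
  81a + 27b + 9c + 3d + e = -383
  256a + 64b + 16c + 4d + e = -1147
  625a + 125b + 25c + 5d + e = -2719
Solving the system yields a = -4, b = -1, c = -4, d = 1, e = 1.
So q(t) = -4t^4 - t^3 - 4t^2 + t + 1.
The leading coefficient is -4.

-4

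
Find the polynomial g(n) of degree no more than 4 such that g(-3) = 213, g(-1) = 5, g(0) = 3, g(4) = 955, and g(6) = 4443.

Write g(n) = an^4 + bn^3 + cn^2 + dn + e. Substituting each data point gives a linear system:
  81a - 27b + 9c - 3d + e = 213
  a - b + c - d + e = 5
  e = 3
  256a + 64b + 16c + 4d + e = 955
  1296a + 216b + 36c + 6d + e = 4443
Solving the system yields a = 3, b = 2, c = 3, d = 2, e = 3.
So g(n) = 3n^4 + 2n^3 + 3n^2 + 2n + 3.
Check: g(0) = 3. ✓

g(n) = 3n^4 + 2n^3 + 3n^2 + 2n + 3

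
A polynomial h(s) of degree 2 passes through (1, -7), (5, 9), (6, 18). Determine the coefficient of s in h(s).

-2

Write h(s) = as^2 + bs + c. Substituting each data point gives a linear system:
  a + b + c = -7
  25a + 5b + c = 9
  36a + 6b + c = 18
Solving the system yields a = 1, b = -2, c = -6.
So h(s) = s² - 2s - 6.
The coefficient of s is -2.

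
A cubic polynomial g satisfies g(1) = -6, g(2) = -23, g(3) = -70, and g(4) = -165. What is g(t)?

Using the Lagrange interpolation formula with nodes 1, 2, 3, 4:
  L_0(t) = (t - 2)(t - 3)(t - 4) / -6
  L_1(t) = (t - 1)(t - 3)(t - 4) / 2
  L_2(t) = (t - 1)(t - 2)(t - 4) / -2
  L_3(t) = (t - 1)(t - 2)(t - 3) / 6
Then g(t) = -6·L_0(t) - 23·L_1(t) - 70·L_2(t) - 165·L_3(t).
Expanding and collecting terms gives g(t) = -3t^3 + 3t^2 - 5t - 1.
Check: g(2) = -23. ✓

g(t) = -3t^3 + 3t^2 - 5t - 1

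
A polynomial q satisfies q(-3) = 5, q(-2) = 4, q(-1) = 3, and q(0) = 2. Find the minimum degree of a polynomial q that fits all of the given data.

Forward differences of the values at u = -3, -2, -1, 0:
  q  : 5  4  3  2
  Δ  : -1  -1  -1
  Δ^2: 0  0
  Δ^3: 0
The first differences are constant (-1) and nonzero, while all higher differences vanish, so the minimal degree is 1.

1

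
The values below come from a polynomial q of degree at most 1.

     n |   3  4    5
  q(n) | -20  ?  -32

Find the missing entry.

-26

The 2 known points determine the degree-1 polynomial uniquely.
Write q(n) = an + b. Substituting each data point gives a linear system:
  3a + b = -20
  5a + b = -32
Solving the system yields a = -6, b = -2.
So q(n) = -6n - 2.
Then q(4) = -26.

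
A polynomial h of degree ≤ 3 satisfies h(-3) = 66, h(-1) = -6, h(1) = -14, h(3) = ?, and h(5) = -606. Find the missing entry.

-150

The 4 known points determine the degree-3 polynomial uniquely.
Write h(s) = as^3 + bs^2 + cs + d. Substituting each data point gives a linear system:
  -27a + 9b - 3c + d = 66
  -a + b - c + d = -6
  a + b + c + d = -14
  125a + 25b + 5c + d = -606
Solving the system yields a = -4, b = -4, c = 0, d = -6.
So h(s) = -4s^3 - 4s^2 - 6.
Then h(3) = -150.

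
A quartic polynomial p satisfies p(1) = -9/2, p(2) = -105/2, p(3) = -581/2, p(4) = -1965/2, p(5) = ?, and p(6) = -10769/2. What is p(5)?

On equispaced nodes a degree-4 polynomial has vanishing fifth forward difference, so
  - p(1) + 5·p(2) - 10·p(3) + 10·p(4) - 5·p(5) + p(6) = 0.
Substituting the known values and solving for p(5):
  -5·p(5) = 25125/2
  p(5) = -5025/2.

-5025/2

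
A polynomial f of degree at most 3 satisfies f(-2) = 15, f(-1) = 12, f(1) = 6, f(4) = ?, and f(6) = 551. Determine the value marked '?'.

177

The 4 known points determine the degree-3 polynomial uniquely.
Write f(t) = at^3 + bt^2 + ct + d. Substituting each data point gives a linear system:
  -8a + 4b - 2c + d = 15
  -a + b - c + d = 12
  a + b + c + d = 6
  216a + 36b + 6c + d = 551
Solving the system yields a = 2, b = 4, c = -5, d = 5.
So f(t) = 2t^3 + 4t^2 - 5t + 5.
Then f(4) = 177.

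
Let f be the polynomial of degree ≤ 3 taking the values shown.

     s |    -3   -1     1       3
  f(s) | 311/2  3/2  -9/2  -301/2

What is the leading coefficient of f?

Write f(s) = as^3 + bs^2 + cs + d. Substituting each data point gives a linear system:
  -27a + 9b - 3c + d = 311/2
  -a + b - c + d = 3/2
  a + b + c + d = -9/2
  27a + 9b + 3c + d = -301/2
Solving the system yields a = -6, b = 1/2, c = 3, d = -2.
So f(s) = -6s³ + (1/2)s² + 3s - 2.
The leading coefficient is -6.

-6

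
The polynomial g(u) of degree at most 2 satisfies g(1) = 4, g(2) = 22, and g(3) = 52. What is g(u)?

Write g(u) = au^2 + bu + c. Substituting each data point gives a linear system:
  a + b + c = 4
  4a + 2b + c = 22
  9a + 3b + c = 52
Solving the system yields a = 6, b = 0, c = -2.
So g(u) = 6u^2 - 2.
Check: g(3) = 52. ✓

g(u) = 6u^2 - 2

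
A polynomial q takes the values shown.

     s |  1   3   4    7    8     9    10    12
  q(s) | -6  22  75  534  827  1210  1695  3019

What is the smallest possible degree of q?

3

Divided differences on the nodes 1, 3, 4, 7, 8, 9, 10, 12:
  order 0: -6  22  75  534  827  1210  1695  3019
  order 1: 14  53  153  293  383  485  662
  order 2: 13  25  35  45  51  59
  order 3: 2  2  2  2  2
  order 4: 0  0  0  0
  order 5: 0  0  0
  order 6: 0  0
  order 7: 0
The order-3 divided differences are all 2 (nonzero) and every higher order vanishes, so the data lies on a polynomial of degree exactly 3.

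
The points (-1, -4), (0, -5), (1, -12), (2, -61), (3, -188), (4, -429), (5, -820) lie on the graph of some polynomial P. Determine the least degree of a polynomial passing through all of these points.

3

Forward differences of the values at s = -1, 0, 1, 2, 3, 4, 5:
  P  : -4  -5  -12  -61  -188  -429  -820
  Δ  : -1  -7  -49  -127  -241  -391
  Δ^2: -6  -42  -78  -114  -150
  Δ^3: -36  -36  -36  -36
  Δ^4: 0  0  0
  Δ^5: 0  0
  Δ^6: 0
The third differences are constant (-36) and nonzero, while all higher differences vanish, so the minimal degree is 3.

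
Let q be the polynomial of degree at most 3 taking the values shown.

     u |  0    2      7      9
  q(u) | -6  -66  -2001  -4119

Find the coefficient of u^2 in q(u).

Write q(u) = au^3 + bu^2 + cu + d. Substituting each data point gives a linear system:
  d = -6
  8a + 4b + 2c + d = -66
  343a + 49b + 7c + d = -2001
  729a + 81b + 9c + d = -4119
Solving the system yields a = -5, b = -6, c = 2, d = -6.
So q(u) = -5u^3 - 6u^2 + 2u - 6.
The coefficient of u^2 is -6.

-6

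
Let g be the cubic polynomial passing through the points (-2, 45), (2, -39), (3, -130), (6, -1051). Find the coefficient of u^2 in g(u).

1

Write g(u) = au^3 + bu^2 + cu + d. Substituting each data point gives a linear system:
  -8a + 4b - 2c + d = 45
  8a + 4b + 2c + d = -39
  27a + 9b + 3c + d = -130
  216a + 36b + 6c + d = -1051
Solving the system yields a = -5, b = 1, c = -1, d = -1.
So g(u) = -5u³ + u² - u - 1.
The coefficient of u^2 is 1.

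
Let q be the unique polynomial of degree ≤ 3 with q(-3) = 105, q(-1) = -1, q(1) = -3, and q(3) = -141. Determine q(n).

q(n) = -5n^3 - 2n^2 + 4n

Write q(n) = an^3 + bn^2 + cn + d. Substituting each data point gives a linear system:
  -27a + 9b - 3c + d = 105
  -a + b - c + d = -1
  a + b + c + d = -3
  27a + 9b + 3c + d = -141
Solving the system yields a = -5, b = -2, c = 4, d = 0.
So q(n) = -5n^3 - 2n^2 + 4n.
Check: q(1) = -3. ✓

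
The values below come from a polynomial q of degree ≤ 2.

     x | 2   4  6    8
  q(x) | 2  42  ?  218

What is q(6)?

The 3 known points determine the degree-2 polynomial uniquely.
Write q(x) = ax^2 + bx + c. Substituting each data point gives a linear system:
  4a + 2b + c = 2
  16a + 4b + c = 42
  64a + 8b + c = 218
Solving the system yields a = 4, b = -4, c = -6.
So q(x) = 4x^2 - 4x - 6.
Then q(6) = 114.

114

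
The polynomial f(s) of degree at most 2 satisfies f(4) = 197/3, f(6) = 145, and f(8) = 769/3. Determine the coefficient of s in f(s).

-1/3

Write f(s) = as^2 + bs + c. Substituting each data point gives a linear system:
  16a + 4b + c = 197/3
  36a + 6b + c = 145
  64a + 8b + c = 769/3
Solving the system yields a = 4, b = -1/3, c = 3.
So f(s) = 4s^2 - (1/3)s + 3.
The coefficient of s is -1/3.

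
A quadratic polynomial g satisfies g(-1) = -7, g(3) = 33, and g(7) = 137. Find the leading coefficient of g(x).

2

Write g(x) = ax^2 + bx + c. Substituting each data point gives a linear system:
  a - b + c = -7
  9a + 3b + c = 33
  49a + 7b + c = 137
Solving the system yields a = 2, b = 6, c = -3.
So g(x) = 2x^2 + 6x - 3.
The leading coefficient is 2.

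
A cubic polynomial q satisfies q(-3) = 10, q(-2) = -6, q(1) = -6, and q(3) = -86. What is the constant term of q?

Write q(t) = at^3 + bt^2 + ct + d. Substituting each data point gives a linear system:
  -27a + 9b - 3c + d = 10
  -8a + 4b - 2c + d = -6
  a + b + c + d = -6
  27a + 9b + 3c + d = -86
Solving the system yields a = -2, b = -4, c = 2, d = -2.
So q(t) = -2t³ - 4t² + 2t - 2.
The constant term is -2.

-2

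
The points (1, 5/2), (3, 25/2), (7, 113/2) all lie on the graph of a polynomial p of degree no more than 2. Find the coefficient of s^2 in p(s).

Write p(s) = as^2 + bs + c. Substituting each data point gives a linear system:
  a + b + c = 5/2
  9a + 3b + c = 25/2
  49a + 7b + c = 113/2
Solving the system yields a = 1, b = 1, c = 1/2.
So p(s) = s^2 + s + 1/2.
The leading coefficient is 1.

1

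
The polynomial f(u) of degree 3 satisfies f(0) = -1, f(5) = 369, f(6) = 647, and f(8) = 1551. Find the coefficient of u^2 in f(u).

Write f(u) = au^3 + bu^2 + cu + d. Substituting each data point gives a linear system:
  d = -1
  125a + 25b + 5c + d = 369
  216a + 36b + 6c + d = 647
  512a + 64b + 8c + d = 1551
Solving the system yields a = 3, b = 1, c = -6, d = -1.
So f(u) = 3u^3 + u^2 - 6u - 1.
The coefficient of u^2 is 1.

1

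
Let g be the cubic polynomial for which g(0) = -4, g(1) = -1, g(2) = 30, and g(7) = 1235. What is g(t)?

g(t) = 3t^3 + 5t^2 - 5t - 4

Write g(t) = at^3 + bt^2 + ct + d. Substituting each data point gives a linear system:
  d = -4
  a + b + c + d = -1
  8a + 4b + 2c + d = 30
  343a + 49b + 7c + d = 1235
Solving the system yields a = 3, b = 5, c = -5, d = -4.
So g(t) = 3t³ + 5t² - 5t - 4.
Check: g(1) = -1. ✓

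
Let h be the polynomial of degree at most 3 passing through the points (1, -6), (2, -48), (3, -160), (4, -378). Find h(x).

Write h(x) = ax^3 + bx^2 + cx + d. Substituting each data point gives a linear system:
  a + b + c + d = -6
  8a + 4b + 2c + d = -48
  27a + 9b + 3c + d = -160
  64a + 16b + 4c + d = -378
Solving the system yields a = -6, b = 1, c = -3, d = 2.
So h(x) = -6x³ + x² - 3x + 2.
Check: h(4) = -378. ✓

h(x) = -6x^3 + x^2 - 3x + 2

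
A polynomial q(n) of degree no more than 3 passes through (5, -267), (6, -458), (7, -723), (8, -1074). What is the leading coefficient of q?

Write q(n) = an^3 + bn^2 + cn + d. Substituting each data point gives a linear system:
  125a + 25b + 5c + d = -267
  216a + 36b + 6c + d = -458
  343a + 49b + 7c + d = -723
  512a + 64b + 8c + d = -1074
Solving the system yields a = -2, b = -1, c = 2, d = -2.
So q(n) = -2n^3 - n^2 + 2n - 2.
The leading coefficient is -2.

-2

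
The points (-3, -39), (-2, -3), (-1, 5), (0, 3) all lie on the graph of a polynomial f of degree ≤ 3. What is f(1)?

9

Using the Lagrange interpolation formula with nodes -3, -2, -1, 0:
  L_0(t) = (t + 2)(t + 1)t / -6
  L_1(t) = (t + 3)(t + 1)t / 2
  L_2(t) = (t + 3)(t + 2)t / -2
  L_3(t) = (t + 3)(t + 2)(t + 1) / 6
Then f(t) = -39·L_0(t) - 3·L_1(t) + 5·L_2(t) + 3·L_3(t).
Expanding and collecting terms gives f(t) = 3t³ + 4t² - t + 3.
Evaluating at t = 1: f(1) = 9.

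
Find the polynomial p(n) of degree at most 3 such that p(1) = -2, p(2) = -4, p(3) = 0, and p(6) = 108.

Write p(n) = an^3 + bn^2 + cn + d. Substituting each data point gives a linear system:
  a + b + c + d = -2
  8a + 4b + 2c + d = -4
  27a + 9b + 3c + d = 0
  216a + 36b + 6c + d = 108
Solving the system yields a = 1, b = -3, c = 0, d = 0.
So p(n) = n³ - 3n².
Check: p(2) = -4. ✓

p(n) = n^3 - 3n^2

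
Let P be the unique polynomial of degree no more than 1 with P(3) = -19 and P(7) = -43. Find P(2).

Using the Lagrange interpolation formula with nodes 3, 7:
  L_0(n) = (n - 7) / -4
  L_1(n) = (n - 3) / 4
Then P(n) = -19·L_0(n) - 43·L_1(n).
Expanding and collecting terms gives P(n) = -6n - 1.
Evaluating at n = 2: P(2) = -13.

-13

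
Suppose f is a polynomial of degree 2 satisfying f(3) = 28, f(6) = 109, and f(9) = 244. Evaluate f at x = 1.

4

Write f(x) = ax^2 + bx + c. Substituting each data point gives a linear system:
  9a + 3b + c = 28
  36a + 6b + c = 109
  81a + 9b + c = 244
Solving the system yields a = 3, b = 0, c = 1.
So f(x) = 3x^2 + 1.
Then f(1) = 4.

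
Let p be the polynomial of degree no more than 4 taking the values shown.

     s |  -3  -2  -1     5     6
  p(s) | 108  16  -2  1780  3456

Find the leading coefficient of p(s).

Write p(s) = as^4 + bs^3 + cs^2 + ds + e. Substituting each data point gives a linear system:
  81a - 27b + 9c - 3d + e = 108
  16a - 8b + 4c - 2d + e = 16
  a - b + c - d + e = -2
  625a + 125b + 25c + 5d + e = 1780
  1296a + 216b + 36c + 6d + e = 3456
Solving the system yields a = 2, b = 3, c = 5, d = 6, e = 0.
So p(s) = 2s⁴ + 3s³ + 5s² + 6s.
The leading coefficient is 2.

2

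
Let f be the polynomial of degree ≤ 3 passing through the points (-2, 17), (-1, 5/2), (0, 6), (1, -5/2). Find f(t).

f(t) = -5t^3 - 6t^2 + (5/2)t + 6

Write f(t) = at^3 + bt^2 + ct + d. Substituting each data point gives a linear system:
  -8a + 4b - 2c + d = 17
  -a + b - c + d = 5/2
  d = 6
  a + b + c + d = -5/2
Solving the system yields a = -5, b = -6, c = 5/2, d = 6.
So f(t) = -5t^3 - 6t^2 + (5/2)t + 6.
Check: f(0) = 6. ✓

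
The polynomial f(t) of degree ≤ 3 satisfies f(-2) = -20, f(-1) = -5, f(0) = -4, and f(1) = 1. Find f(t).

Write f(t) = at^3 + bt^2 + ct + d. Substituting each data point gives a linear system:
  -8a + 4b - 2c + d = -20
  -a + b - c + d = -5
  d = -4
  a + b + c + d = 1
Solving the system yields a = 3, b = 2, c = 0, d = -4.
So f(t) = 3t^3 + 2t^2 - 4.
Check: f(0) = -4. ✓

f(t) = 3t^3 + 2t^2 - 4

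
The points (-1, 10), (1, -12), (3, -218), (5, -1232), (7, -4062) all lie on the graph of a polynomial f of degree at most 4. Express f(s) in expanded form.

f(s) = -s^4 - 5s^3 + 2s^2 - 6s - 2

Write f(s) = as^4 + bs^3 + cs^2 + ds + e. Substituting each data point gives a linear system:
  a - b + c - d + e = 10
  a + b + c + d + e = -12
  81a + 27b + 9c + 3d + e = -218
  625a + 125b + 25c + 5d + e = -1232
  2401a + 343b + 49c + 7d + e = -4062
Solving the system yields a = -1, b = -5, c = 2, d = -6, e = -2.
So f(s) = -s^4 - 5s^3 + 2s^2 - 6s - 2.
Check: f(7) = -4062. ✓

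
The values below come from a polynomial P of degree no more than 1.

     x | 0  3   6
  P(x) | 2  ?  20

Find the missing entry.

On equispaced nodes a degree-1 polynomial has vanishing second forward difference, so
  P(0) - 2·P(3) + P(6) = 0.
Substituting the known values and solving for P(3):
  -2·P(3) = -22
  P(3) = 11.

11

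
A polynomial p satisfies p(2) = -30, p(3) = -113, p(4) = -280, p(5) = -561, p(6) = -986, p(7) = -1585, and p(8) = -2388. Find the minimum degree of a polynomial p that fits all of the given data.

3

Forward differences of the values at u = 2, 3, 4, 5, 6, 7, 8:
  p  : -30  -113  -280  -561  -986  -1585  -2388
  Δ  : -83  -167  -281  -425  -599  -803
  Δ^2: -84  -114  -144  -174  -204
  Δ^3: -30  -30  -30  -30
  Δ^4: 0  0  0
  Δ^5: 0  0
  Δ^6: 0
The third differences are constant (-30) and nonzero, while all higher differences vanish, so the minimal degree is 3.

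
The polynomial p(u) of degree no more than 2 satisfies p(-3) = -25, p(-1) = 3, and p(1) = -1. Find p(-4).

-51

Using the Lagrange interpolation formula with nodes -3, -1, 1:
  L_0(u) = (u + 1)(u - 1) / 8
  L_1(u) = (u + 3)(u - 1) / -4
  L_2(u) = (u + 3)(u + 1) / 8
Then p(u) = -25·L_0(u) + 3·L_1(u) - 1·L_2(u).
Expanding and collecting terms gives p(u) = -4u^2 - 2u + 5.
Evaluating at u = -4: p(-4) = -51.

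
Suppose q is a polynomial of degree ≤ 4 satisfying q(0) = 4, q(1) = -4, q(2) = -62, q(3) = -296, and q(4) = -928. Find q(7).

Write q(t) = at^4 + bt^3 + ct^2 + dt + e. Substituting each data point gives a linear system:
  e = 4
  a + b + c + d + e = -4
  16a + 8b + 4c + 2d + e = -62
  81a + 27b + 9c + 3d + e = -296
  256a + 64b + 16c + 4d + e = -928
Solving the system yields a = -4, b = 3, c = -6, d = -1, e = 4.
So q(t) = -4t^4 + 3t^3 - 6t^2 - t + 4.
Then q(7) = -8872.

-8872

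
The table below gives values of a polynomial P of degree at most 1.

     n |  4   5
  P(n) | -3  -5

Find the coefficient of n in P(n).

-2

Write P(n) = an + b. Substituting each data point gives a linear system:
  4a + b = -3
  5a + b = -5
Solving the system yields a = -2, b = 5.
So P(n) = -2n + 5.
The leading coefficient is -2.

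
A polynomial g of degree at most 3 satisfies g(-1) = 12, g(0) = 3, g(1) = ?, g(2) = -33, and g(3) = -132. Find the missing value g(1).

The 4 known points determine the degree-3 polynomial uniquely.
Write g(u) = au^3 + bu^2 + cu + d. Substituting each data point gives a linear system:
  -a + b - c + d = 12
  d = 3
  8a + 4b + 2c + d = -33
  27a + 9b + 3c + d = -132
Solving the system yields a = -6, b = 3, c = 0, d = 3.
So g(u) = -6u³ + 3u² + 3.
Then g(1) = 0.

0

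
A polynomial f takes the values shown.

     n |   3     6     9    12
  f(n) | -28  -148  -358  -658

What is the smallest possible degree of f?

Forward differences of the values at n = 3, 6, 9, 12:
  f  : -28  -148  -358  -658
  Δ  : -120  -210  -300
  Δ^2: -90  -90
  Δ^3: 0
The second differences are constant (-90) and nonzero, while all higher differences vanish, so the minimal degree is 2.

2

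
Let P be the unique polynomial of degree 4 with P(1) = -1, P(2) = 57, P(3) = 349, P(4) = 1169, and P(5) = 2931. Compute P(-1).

9

Using the Lagrange interpolation formula with nodes 1, 2, 3, 4, 5:
  L_0(s) = (s - 2)(s - 3)(s - 4)(s - 5) / 24
  L_1(s) = (s - 1)(s - 3)(s - 4)(s - 5) / -6
  L_2(s) = (s - 1)(s - 2)(s - 4)(s - 5) / 4
  L_3(s) = (s - 1)(s - 2)(s - 3)(s - 5) / -6
  L_4(s) = (s - 1)(s - 2)(s - 3)(s - 4) / 24
Then P(s) = -1·L_0(s) + 57·L_1(s) + 349·L_2(s) + 1169·L_3(s) + 2931·L_4(s).
Expanding and collecting terms gives P(s) = 5s^4 - s^3 - 2s^2 - 4s + 1.
Evaluating at s = -1: P(-1) = 9.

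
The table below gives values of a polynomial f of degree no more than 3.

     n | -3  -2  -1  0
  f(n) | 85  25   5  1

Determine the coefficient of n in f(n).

-4

Write f(n) = an^3 + bn^2 + cn + d. Substituting each data point gives a linear system:
  -27a + 9b - 3c + d = 85
  -8a + 4b - 2c + d = 25
  -a + b - c + d = 5
  d = 1
Solving the system yields a = -4, b = -4, c = -4, d = 1.
So f(n) = -4n^3 - 4n^2 - 4n + 1.
The coefficient of n is -4.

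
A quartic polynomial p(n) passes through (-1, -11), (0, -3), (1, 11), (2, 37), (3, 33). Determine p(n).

Write p(n) = an^4 + bn^3 + cn^2 + dn + e. Substituting each data point gives a linear system:
  a - b + c - d + e = -11
  e = -3
  a + b + c + d + e = 11
  16a + 8b + 4c + 2d + e = 37
  81a + 27b + 9c + 3d + e = 33
Solving the system yields a = -2, b = 5, c = 5, d = 6, e = -3.
So p(n) = -2n⁴ + 5n³ + 5n² + 6n - 3.
Check: p(0) = -3. ✓

p(n) = -2n^4 + 5n^3 + 5n^2 + 6n - 3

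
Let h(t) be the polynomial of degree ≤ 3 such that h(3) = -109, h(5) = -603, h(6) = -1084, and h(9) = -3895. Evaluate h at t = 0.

Write h(t) = at^3 + bt^2 + ct + d. Substituting each data point gives a linear system:
  27a + 9b + 3c + d = -109
  125a + 25b + 5c + d = -603
  216a + 36b + 6c + d = -1084
  729a + 81b + 9c + d = -3895
Solving the system yields a = -6, b = 6, c = -1, d = 2.
So h(t) = -6t³ + 6t² - t + 2.
Then h(0) = 2.

2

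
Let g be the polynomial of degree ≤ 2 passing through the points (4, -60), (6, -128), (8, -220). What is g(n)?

Using the Lagrange interpolation formula with nodes 4, 6, 8:
  L_0(n) = (n - 6)(n - 8) / 8
  L_1(n) = (n - 4)(n - 8) / -4
  L_2(n) = (n - 4)(n - 6) / 8
Then g(n) = -60·L_0(n) - 128·L_1(n) - 220·L_2(n).
Expanding and collecting terms gives g(n) = -3n^2 - 4n + 4.
Check: g(8) = -220. ✓

g(n) = -3n^2 - 4n + 4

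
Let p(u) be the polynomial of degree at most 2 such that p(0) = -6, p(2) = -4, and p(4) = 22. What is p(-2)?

16

Write p(u) = au^2 + bu + c. Substituting each data point gives a linear system:
  c = -6
  4a + 2b + c = -4
  16a + 4b + c = 22
Solving the system yields a = 3, b = -5, c = -6.
So p(u) = 3u² - 5u - 6.
Then p(-2) = 16.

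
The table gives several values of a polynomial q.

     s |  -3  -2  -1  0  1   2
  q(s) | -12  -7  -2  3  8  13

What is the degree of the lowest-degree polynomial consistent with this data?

1

Forward differences of the values at s = -3, -2, -1, 0, 1, 2:
  q  : -12  -7  -2  3  8  13
  Δ  : 5  5  5  5  5
  Δ^2: 0  0  0  0
  Δ^3: 0  0  0
  Δ^4: 0  0
  Δ^5: 0
The first differences are constant (5) and nonzero, while all higher differences vanish, so the minimal degree is 1.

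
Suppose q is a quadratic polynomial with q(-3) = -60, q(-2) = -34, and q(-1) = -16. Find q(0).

-6

Write q(u) = au^2 + bu + c. Substituting each data point gives a linear system:
  9a - 3b + c = -60
  4a - 2b + c = -34
  a - b + c = -16
Solving the system yields a = -4, b = 6, c = -6.
So q(u) = -4u^2 + 6u - 6.
Then q(0) = -6.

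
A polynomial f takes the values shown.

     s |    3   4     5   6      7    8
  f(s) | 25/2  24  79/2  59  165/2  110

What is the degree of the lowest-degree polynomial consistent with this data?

Forward differences of the values at s = 3, 4, 5, 6, 7, 8:
  f  : 25/2  24  79/2  59  165/2  110
  Δ  : 23/2  31/2  39/2  47/2  55/2
  Δ^2: 4  4  4  4
  Δ^3: 0  0  0
  Δ^4: 0  0
  Δ^5: 0
The second differences are constant (4) and nonzero, while all higher differences vanish, so the minimal degree is 2.

2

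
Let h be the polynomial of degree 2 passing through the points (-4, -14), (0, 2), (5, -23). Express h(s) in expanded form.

h(s) = -s^2 + 2

Write h(s) = as^2 + bs + c. Substituting each data point gives a linear system:
  16a - 4b + c = -14
  c = 2
  25a + 5b + c = -23
Solving the system yields a = -1, b = 0, c = 2.
So h(s) = -s^2 + 2.
Check: h(-4) = -14. ✓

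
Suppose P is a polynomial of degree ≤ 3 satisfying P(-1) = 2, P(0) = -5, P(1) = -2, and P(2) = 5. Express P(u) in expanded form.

Write P(u) = au^3 + bu^2 + cu + d. Substituting each data point gives a linear system:
  -a + b - c + d = 2
  d = -5
  a + b + c + d = -2
  8a + 4b + 2c + d = 5
Solving the system yields a = -1, b = 5, c = -1, d = -5.
So P(u) = -u³ + 5u² - u - 5.
Check: P(-1) = 2. ✓

P(u) = -u^3 + 5u^2 - u - 5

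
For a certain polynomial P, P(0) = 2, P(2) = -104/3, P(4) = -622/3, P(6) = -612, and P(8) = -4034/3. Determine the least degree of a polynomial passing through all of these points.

3

Forward differences of the values at n = 0, 2, 4, 6, 8:
  P  : 2  -104/3  -622/3  -612  -4034/3
  Δ  : -110/3  -518/3  -1214/3  -2198/3
  Δ^2: -136  -232  -328
  Δ^3: -96  -96
  Δ^4: 0
The third differences are constant (-96) and nonzero, while all higher differences vanish, so the minimal degree is 3.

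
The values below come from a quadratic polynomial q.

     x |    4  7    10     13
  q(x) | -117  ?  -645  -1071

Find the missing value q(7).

On equispaced nodes a degree-2 polynomial has vanishing third forward difference, so
  - q(4) + 3·q(7) - 3·q(10) + q(13) = 0.
Substituting the known values and solving for q(7):
  3·q(7) = -981
  q(7) = -327.

-327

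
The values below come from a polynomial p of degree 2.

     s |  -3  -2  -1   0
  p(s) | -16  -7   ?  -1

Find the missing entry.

-2

The 3 known points determine the degree-2 polynomial uniquely.
Write p(s) = as^2 + bs + c. Substituting each data point gives a linear system:
  9a - 3b + c = -16
  4a - 2b + c = -7
  c = -1
Solving the system yields a = -2, b = -1, c = -1.
So p(s) = -2s^2 - s - 1.
Then p(-1) = -2.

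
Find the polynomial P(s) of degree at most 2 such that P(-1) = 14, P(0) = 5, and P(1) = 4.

Write P(s) = as^2 + bs + c. Substituting each data point gives a linear system:
  a - b + c = 14
  c = 5
  a + b + c = 4
Solving the system yields a = 4, b = -5, c = 5.
So P(s) = 4s² - 5s + 5.
Check: P(0) = 5. ✓

P(s) = 4s^2 - 5s + 5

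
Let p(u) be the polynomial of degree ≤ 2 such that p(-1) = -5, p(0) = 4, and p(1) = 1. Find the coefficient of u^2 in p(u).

Write p(u) = au^2 + bu + c. Substituting each data point gives a linear system:
  a - b + c = -5
  c = 4
  a + b + c = 1
Solving the system yields a = -6, b = 3, c = 4.
So p(u) = -6u^2 + 3u + 4.
The leading coefficient is -6.

-6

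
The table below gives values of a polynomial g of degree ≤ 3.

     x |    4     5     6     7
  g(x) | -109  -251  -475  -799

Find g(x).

Using the Lagrange interpolation formula with nodes 4, 5, 6, 7:
  L_0(x) = (x - 5)(x - 6)(x - 7) / -6
  L_1(x) = (x - 4)(x - 6)(x - 7) / 2
  L_2(x) = (x - 4)(x - 5)(x - 7) / -2
  L_3(x) = (x - 4)(x - 5)(x - 6) / 6
Then g(x) = -109·L_0(x) - 251·L_1(x) - 475·L_2(x) - 799·L_3(x).
Expanding and collecting terms gives g(x) = -3x^3 + 4x^2 + 5x - 1.
Check: g(4) = -109. ✓

g(x) = -3x^3 + 4x^2 + 5x - 1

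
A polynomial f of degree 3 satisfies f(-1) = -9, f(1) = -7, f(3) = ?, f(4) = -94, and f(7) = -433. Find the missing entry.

-45

The 4 known points determine the degree-3 polynomial uniquely.
Write f(x) = ax^3 + bx^2 + cx + d. Substituting each data point gives a linear system:
  -a + b - c + d = -9
  a + b + c + d = -7
  64a + 16b + 4c + d = -94
  343a + 49b + 7c + d = -433
Solving the system yields a = -1, b = -2, c = 2, d = -6.
So f(x) = -x³ - 2x² + 2x - 6.
Then f(3) = -45.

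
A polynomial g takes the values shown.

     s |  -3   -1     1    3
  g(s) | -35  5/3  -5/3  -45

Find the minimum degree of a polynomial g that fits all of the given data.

Forward differences of the values at s = -3, -1, 1, 3:
  g  : -35  5/3  -5/3  -45
  Δ  : 110/3  -10/3  -130/3
  Δ^2: -40  -40
  Δ^3: 0
The second differences are constant (-40) and nonzero, while all higher differences vanish, so the minimal degree is 2.

2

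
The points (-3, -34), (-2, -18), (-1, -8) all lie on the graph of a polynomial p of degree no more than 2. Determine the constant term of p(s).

-4

Write p(s) = as^2 + bs + c. Substituting each data point gives a linear system:
  9a - 3b + c = -34
  4a - 2b + c = -18
  a - b + c = -8
Solving the system yields a = -3, b = 1, c = -4.
So p(s) = -3s² + s - 4.
The constant term is -4.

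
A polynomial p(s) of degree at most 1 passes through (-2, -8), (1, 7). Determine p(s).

Using the Lagrange interpolation formula with nodes -2, 1:
  L_0(s) = (s - 1) / -3
  L_1(s) = (s + 2) / 3
Then p(s) = -8·L_0(s) + 7·L_1(s).
Expanding and collecting terms gives p(s) = 5s + 2.
Check: p(1) = 7. ✓

p(s) = 5s + 2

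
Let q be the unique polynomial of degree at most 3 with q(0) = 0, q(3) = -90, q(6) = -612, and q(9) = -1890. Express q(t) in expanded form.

Write q(t) = at^3 + bt^2 + ct + d. Substituting each data point gives a linear system:
  d = 0
  27a + 9b + 3c + d = -90
  216a + 36b + 6c + d = -612
  729a + 81b + 9c + d = -1890
Solving the system yields a = -2, b = -6, c = 6, d = 0.
So q(t) = -2t^3 - 6t^2 + 6t.
Check: q(3) = -90. ✓

q(t) = -2t^3 - 6t^2 + 6t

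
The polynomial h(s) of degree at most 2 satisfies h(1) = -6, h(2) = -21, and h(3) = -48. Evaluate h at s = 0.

-3

Using the Lagrange interpolation formula with nodes 1, 2, 3:
  L_0(s) = (s - 2)(s - 3) / 2
  L_1(s) = (s - 1)(s - 3) / -1
  L_2(s) = (s - 1)(s - 2) / 2
Then h(s) = -6·L_0(s) - 21·L_1(s) - 48·L_2(s).
Expanding and collecting terms gives h(s) = -6s² + 3s - 3.
Evaluating at s = 0: h(0) = -3.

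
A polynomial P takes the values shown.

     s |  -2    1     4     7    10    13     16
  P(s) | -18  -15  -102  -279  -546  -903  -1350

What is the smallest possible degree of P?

Forward differences of the values at s = -2, 1, 4, 7, 10, 13, 16:
  P  : -18  -15  -102  -279  -546  -903  -1350
  Δ  : 3  -87  -177  -267  -357  -447
  Δ^2: -90  -90  -90  -90  -90
  Δ^3: 0  0  0  0
  Δ^4: 0  0  0
  Δ^5: 0  0
  Δ^6: 0
The second differences are constant (-90) and nonzero, while all higher differences vanish, so the minimal degree is 2.

2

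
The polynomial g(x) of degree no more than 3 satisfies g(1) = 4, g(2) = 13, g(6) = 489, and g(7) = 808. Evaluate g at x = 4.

127

Write g(x) = ax^3 + bx^2 + cx + d. Substituting each data point gives a linear system:
  a + b + c + d = 4
  8a + 4b + 2c + d = 13
  216a + 36b + 6c + d = 489
  343a + 49b + 7c + d = 808
Solving the system yields a = 3, b = -5, c = 3, d = 3.
So g(x) = 3x³ - 5x² + 3x + 3.
Then g(4) = 127.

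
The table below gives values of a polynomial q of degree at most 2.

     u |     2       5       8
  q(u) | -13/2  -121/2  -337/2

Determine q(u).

Write q(u) = au^2 + bu + c. Substituting each data point gives a linear system:
  4a + 2b + c = -13/2
  25a + 5b + c = -121/2
  64a + 8b + c = -337/2
Solving the system yields a = -3, b = 3, c = -1/2.
So q(u) = -3u^2 + 3u - 1/2.
Check: q(5) = -121/2. ✓

q(u) = -3u^2 + 3u - 1/2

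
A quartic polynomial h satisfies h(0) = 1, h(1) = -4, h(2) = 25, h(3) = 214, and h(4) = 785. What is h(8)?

Write h(t) = at^4 + bt^3 + ct^2 + dt + e. Substituting each data point gives a linear system:
  e = 1
  a + b + c + d + e = -4
  16a + 8b + 4c + 2d + e = 25
  81a + 27b + 9c + 3d + e = 214
  256a + 64b + 16c + 4d + e = 785
Solving the system yields a = 4, b = -3, c = -2, d = -4, e = 1.
So h(t) = 4t^4 - 3t^3 - 2t^2 - 4t + 1.
Then h(8) = 14689.

14689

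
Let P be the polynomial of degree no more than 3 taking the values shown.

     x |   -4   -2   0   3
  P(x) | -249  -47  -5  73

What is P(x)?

Write P(x) = ax^3 + bx^2 + cx + d. Substituting each data point gives a linear system:
  -64a + 16b - 4c + d = -249
  -8a + 4b - 2c + d = -47
  d = -5
  27a + 9b + 3c + d = 73
Solving the system yields a = 3, b = -2, c = 5, d = -5.
So P(x) = 3x^3 - 2x^2 + 5x - 5.
Check: P(3) = 73. ✓

P(x) = 3x^3 - 2x^2 + 5x - 5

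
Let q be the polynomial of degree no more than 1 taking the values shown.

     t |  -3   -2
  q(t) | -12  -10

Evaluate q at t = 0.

Write q(t) = at + b. Substituting each data point gives a linear system:
  -3a + b = -12
  -2a + b = -10
Solving the system yields a = 2, b = -6.
So q(t) = 2t - 6.
Then q(0) = -6.

-6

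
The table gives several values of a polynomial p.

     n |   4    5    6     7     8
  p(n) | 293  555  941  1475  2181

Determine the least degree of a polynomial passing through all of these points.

3

Forward differences of the values at n = 4, 5, 6, 7, 8:
  p  : 293  555  941  1475  2181
  Δ  : 262  386  534  706
  Δ^2: 124  148  172
  Δ^3: 24  24
  Δ^4: 0
The third differences are constant (24) and nonzero, while all higher differences vanish, so the minimal degree is 3.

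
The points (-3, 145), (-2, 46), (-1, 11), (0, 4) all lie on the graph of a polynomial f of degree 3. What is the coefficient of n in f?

Write f(n) = an^3 + bn^2 + cn + d. Substituting each data point gives a linear system:
  -27a + 9b - 3c + d = 145
  -8a + 4b - 2c + d = 46
  -a + b - c + d = 11
  d = 4
Solving the system yields a = -6, b = -4, c = -5, d = 4.
So f(n) = -6n^3 - 4n^2 - 5n + 4.
The coefficient of n is -5.

-5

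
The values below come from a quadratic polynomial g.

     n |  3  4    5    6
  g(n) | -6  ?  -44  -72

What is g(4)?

-22

On equispaced nodes a degree-2 polynomial has vanishing third forward difference, so
  - g(3) + 3·g(4) - 3·g(5) + g(6) = 0.
Substituting the known values and solving for g(4):
  3·g(4) = -66
  g(4) = -22.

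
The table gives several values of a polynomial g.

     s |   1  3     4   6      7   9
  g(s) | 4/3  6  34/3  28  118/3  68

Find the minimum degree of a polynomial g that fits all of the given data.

Divided differences on the nodes 1, 3, 4, 6, 7, 9:
  order 0: 4/3  6  34/3  28  118/3  68
  order 1: 7/3  16/3  25/3  34/3  43/3
  order 2: 1  1  1  1
  order 3: 0  0  0
  order 4: 0  0
  order 5: 0
The order-2 divided differences are all 1 (nonzero) and every higher order vanishes, so the data lies on a polynomial of degree exactly 2.

2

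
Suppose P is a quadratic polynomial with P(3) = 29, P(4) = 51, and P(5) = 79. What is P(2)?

Using the Lagrange interpolation formula with nodes 3, 4, 5:
  L_0(n) = (n - 4)(n - 5) / 2
  L_1(n) = (n - 3)(n - 5) / -1
  L_2(n) = (n - 3)(n - 4) / 2
Then P(n) = 29·L_0(n) + 51·L_1(n) + 79·L_2(n).
Expanding and collecting terms gives P(n) = 3n² + n - 1.
Evaluating at n = 2: P(2) = 13.

13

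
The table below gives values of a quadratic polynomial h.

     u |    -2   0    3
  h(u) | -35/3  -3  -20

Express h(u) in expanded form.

Write h(u) = au^2 + bu + c. Substituting each data point gives a linear system:
  4a - 2b + c = -35/3
  c = -3
  9a + 3b + c = -20
Solving the system yields a = -2, b = 1/3, c = -3.
So h(u) = -2u^2 + (1/3)u - 3.
Check: h(3) = -20. ✓

h(u) = -2u^2 + (1/3)u - 3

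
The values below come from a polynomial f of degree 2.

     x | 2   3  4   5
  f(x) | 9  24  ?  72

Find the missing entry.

The 3 known points determine the degree-2 polynomial uniquely.
Write f(x) = ax^2 + bx + c. Substituting each data point gives a linear system:
  4a + 2b + c = 9
  9a + 3b + c = 24
  25a + 5b + c = 72
Solving the system yields a = 3, b = 0, c = -3.
So f(x) = 3x^2 - 3.
Then f(4) = 45.

45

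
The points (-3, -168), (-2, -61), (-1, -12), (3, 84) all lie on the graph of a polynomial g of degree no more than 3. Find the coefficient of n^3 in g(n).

Write g(n) = an^3 + bn^2 + cn + d. Substituting each data point gives a linear system:
  -27a + 9b - 3c + d = -168
  -8a + 4b - 2c + d = -61
  -a + b - c + d = -12
  27a + 9b + 3c + d = 84
Solving the system yields a = 4, b = -5, c = 6, d = 3.
So g(n) = 4n^3 - 5n^2 + 6n + 3.
The leading coefficient is 4.

4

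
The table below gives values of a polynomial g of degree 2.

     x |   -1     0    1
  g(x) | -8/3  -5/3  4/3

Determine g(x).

g(x) = x^2 + 2x - 5/3

Write g(x) = ax^2 + bx + c. Substituting each data point gives a linear system:
  a - b + c = -8/3
  c = -5/3
  a + b + c = 4/3
Solving the system yields a = 1, b = 2, c = -5/3.
So g(x) = x^2 + 2x - 5/3.
Check: g(0) = -5/3. ✓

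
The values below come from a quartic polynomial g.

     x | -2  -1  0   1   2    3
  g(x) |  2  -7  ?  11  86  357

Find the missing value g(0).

On equispaced nodes a degree-4 polynomial has vanishing fifth forward difference, so
  - g(-2) + 5·g(-1) - 10·g(0) + 10·g(1) - 5·g(2) + g(3) = 0.
Substituting the known values and solving for g(0):
  -10·g(0) = 0
  g(0) = 0.

0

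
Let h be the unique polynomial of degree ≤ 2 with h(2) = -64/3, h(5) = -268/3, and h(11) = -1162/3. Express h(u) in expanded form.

Using the Lagrange interpolation formula with nodes 2, 5, 11:
  L_0(u) = (u - 5)(u - 11) / 27
  L_1(u) = (u - 2)(u - 11) / -18
  L_2(u) = (u - 2)(u - 5) / 54
Then h(u) = -64/3·L_0(u) - 268/3·L_1(u) - 1162/3·L_2(u).
Expanding and collecting terms gives h(u) = -3u^2 - (5/3)u - 6.
Check: h(11) = -1162/3. ✓

h(u) = -3u^2 - (5/3)u - 6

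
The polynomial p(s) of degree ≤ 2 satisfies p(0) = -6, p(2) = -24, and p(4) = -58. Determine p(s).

p(s) = -2s^2 - 5s - 6

Write p(s) = as^2 + bs + c. Substituting each data point gives a linear system:
  c = -6
  4a + 2b + c = -24
  16a + 4b + c = -58
Solving the system yields a = -2, b = -5, c = -6.
So p(s) = -2s^2 - 5s - 6.
Check: p(0) = -6. ✓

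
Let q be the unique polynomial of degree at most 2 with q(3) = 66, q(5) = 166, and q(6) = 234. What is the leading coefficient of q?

6

Write q(s) = as^2 + bs + c. Substituting each data point gives a linear system:
  9a + 3b + c = 66
  25a + 5b + c = 166
  36a + 6b + c = 234
Solving the system yields a = 6, b = 2, c = 6.
So q(s) = 6s² + 2s + 6.
The leading coefficient is 6.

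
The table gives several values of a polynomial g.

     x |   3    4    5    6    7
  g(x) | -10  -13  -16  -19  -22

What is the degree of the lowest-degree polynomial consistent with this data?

1

Forward differences of the values at x = 3, 4, 5, 6, 7:
  g  : -10  -13  -16  -19  -22
  Δ  : -3  -3  -3  -3
  Δ^2: 0  0  0
  Δ^3: 0  0
  Δ^4: 0
The first differences are constant (-3) and nonzero, while all higher differences vanish, so the minimal degree is 1.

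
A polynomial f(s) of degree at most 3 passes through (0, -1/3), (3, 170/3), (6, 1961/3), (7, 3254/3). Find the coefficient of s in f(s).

Write f(s) = as^3 + bs^2 + cs + d. Substituting each data point gives a linear system:
  d = -1/3
  27a + 9b + 3c + d = 170/3
  216a + 36b + 6c + d = 1961/3
  343a + 49b + 7c + d = 3254/3
Solving the system yields a = 4, b = -6, c = 1, d = -1/3.
So f(s) = 4s³ - 6s² + s - 1/3.
The coefficient of s is 1.

1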